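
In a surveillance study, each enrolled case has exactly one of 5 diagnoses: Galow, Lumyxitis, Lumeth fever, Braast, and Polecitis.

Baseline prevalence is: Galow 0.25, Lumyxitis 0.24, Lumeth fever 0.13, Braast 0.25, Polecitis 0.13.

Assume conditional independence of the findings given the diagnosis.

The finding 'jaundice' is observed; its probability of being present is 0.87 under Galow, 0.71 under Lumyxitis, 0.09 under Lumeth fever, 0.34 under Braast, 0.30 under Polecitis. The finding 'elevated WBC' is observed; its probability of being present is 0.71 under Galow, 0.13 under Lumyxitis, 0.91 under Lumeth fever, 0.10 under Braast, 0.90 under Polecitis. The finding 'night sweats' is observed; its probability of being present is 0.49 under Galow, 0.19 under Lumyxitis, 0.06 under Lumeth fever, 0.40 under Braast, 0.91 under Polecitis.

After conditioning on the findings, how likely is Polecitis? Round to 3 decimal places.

Multiply each prior by the joint likelihood of the evidence pattern:
  Galow: 0.25 × 0.87 × 0.71 × 0.49 = 0.075668
  Lumyxitis: 0.24 × 0.71 × 0.13 × 0.19 = 0.0042089
  Lumeth fever: 0.13 × 0.09 × 0.91 × 0.06 = 0.00063882
  Braast: 0.25 × 0.34 × 0.10 × 0.40 = 0.0034
  Polecitis: 0.13 × 0.30 × 0.90 × 0.91 = 0.031941
Normalizing constant Z = 0.075668 + 0.0042089 + 0.00063882 + 0.0034 + 0.031941 = 0.11586.
P(Polecitis | evidence) = 0.031941 / 0.11586 ≈ 0.276.

0.276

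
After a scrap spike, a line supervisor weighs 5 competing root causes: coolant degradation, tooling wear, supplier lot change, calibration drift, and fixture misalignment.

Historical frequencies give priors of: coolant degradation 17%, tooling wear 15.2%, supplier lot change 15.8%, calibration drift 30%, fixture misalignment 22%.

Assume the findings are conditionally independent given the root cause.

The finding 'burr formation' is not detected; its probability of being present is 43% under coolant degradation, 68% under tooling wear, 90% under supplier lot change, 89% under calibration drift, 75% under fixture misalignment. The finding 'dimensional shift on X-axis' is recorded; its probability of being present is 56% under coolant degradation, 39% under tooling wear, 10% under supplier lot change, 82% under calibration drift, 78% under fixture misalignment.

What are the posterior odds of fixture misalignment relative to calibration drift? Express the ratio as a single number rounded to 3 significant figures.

1.59

Unnormalized posterior weight (prior times the finding likelihoods) for each of the two hypotheses (using 1 − P(present | H) for each absent finding):
  fixture misalignment: 0.220 × (1 − 0.75) × 0.78 = 0.0429
  calibration drift: 0.300 × (1 − 0.89) × 0.82 = 0.02706
Posterior odds = 0.0429 / 0.02706 ≈ 1.59.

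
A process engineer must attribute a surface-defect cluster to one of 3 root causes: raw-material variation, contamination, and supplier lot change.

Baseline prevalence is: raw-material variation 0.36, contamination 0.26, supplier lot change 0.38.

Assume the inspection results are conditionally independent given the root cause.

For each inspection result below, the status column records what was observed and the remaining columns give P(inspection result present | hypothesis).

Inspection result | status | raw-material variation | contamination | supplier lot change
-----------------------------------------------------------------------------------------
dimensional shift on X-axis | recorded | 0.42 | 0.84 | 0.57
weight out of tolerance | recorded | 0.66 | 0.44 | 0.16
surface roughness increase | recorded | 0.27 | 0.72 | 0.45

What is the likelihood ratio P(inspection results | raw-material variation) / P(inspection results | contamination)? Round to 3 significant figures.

Take the product of per-inspection result likelihoods under each hypothesis, then divide.
  raw-material variation: 0.42 × 0.66 × 0.27 = 0.074844
  contamination: 0.84 × 0.44 × 0.72 = 0.26611
Bayes factor = 0.074844 / 0.26611 ≈ 0.281

0.281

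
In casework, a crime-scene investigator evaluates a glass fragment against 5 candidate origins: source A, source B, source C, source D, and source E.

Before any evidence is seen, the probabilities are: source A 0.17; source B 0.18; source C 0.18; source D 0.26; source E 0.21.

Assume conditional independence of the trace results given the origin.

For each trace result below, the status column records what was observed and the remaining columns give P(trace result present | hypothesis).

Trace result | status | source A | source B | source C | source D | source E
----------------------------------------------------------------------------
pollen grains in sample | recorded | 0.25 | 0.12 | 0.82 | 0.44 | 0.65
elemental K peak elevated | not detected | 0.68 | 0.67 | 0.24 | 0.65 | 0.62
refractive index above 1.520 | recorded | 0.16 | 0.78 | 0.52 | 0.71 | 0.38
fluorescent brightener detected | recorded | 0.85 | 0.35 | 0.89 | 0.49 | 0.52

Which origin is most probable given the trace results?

source C

Multiply each prior by the joint likelihood of the trace result pattern (using 1 − P(present | H) for each absent trace result):
  source A: 0.17 × 0.25 × (1 − 0.68) × 0.16 × 0.85 = 0.0018496
  source B: 0.18 × 0.12 × (1 − 0.67) × 0.78 × 0.35 = 0.0019459
  source C: 0.18 × 0.82 × (1 − 0.24) × 0.52 × 0.89 = 0.051915
  source D: 0.26 × 0.44 × (1 − 0.65) × 0.71 × 0.49 = 0.01393
  source E: 0.21 × 0.65 × (1 − 0.62) × 0.38 × 0.52 = 0.01025
Marginal likelihood of the evidence = 0.07989.
P(source A | evidence) ≈ 0.0018496 / 0.07989 ≈ 0.023
P(source B | evidence) ≈ 0.0019459 / 0.07989 ≈ 0.024
P(source C | evidence) ≈ 0.051915 / 0.07989 ≈ 0.650
P(source D | evidence) ≈ 0.01393 / 0.07989 ≈ 0.174
P(source E | evidence) ≈ 0.01025 / 0.07989 ≈ 0.128
The largest is 0.650, so source C is most probable.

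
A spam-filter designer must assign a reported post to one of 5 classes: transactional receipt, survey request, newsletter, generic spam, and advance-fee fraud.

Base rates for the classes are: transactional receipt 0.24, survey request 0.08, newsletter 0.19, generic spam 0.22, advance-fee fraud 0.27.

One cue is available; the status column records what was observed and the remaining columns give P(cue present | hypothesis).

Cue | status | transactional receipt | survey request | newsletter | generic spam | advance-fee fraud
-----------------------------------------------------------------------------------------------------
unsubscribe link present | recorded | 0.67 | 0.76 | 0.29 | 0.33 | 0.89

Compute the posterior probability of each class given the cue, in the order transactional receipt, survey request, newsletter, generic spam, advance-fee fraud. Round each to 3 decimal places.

0.273, 0.103, 0.093, 0.123, 0.408

By Bayes' rule, the unnormalized weight for each hypothesis is prior × likelihood:
  transactional receipt: 0.24 × 0.67 = 0.1608
  survey request: 0.08 × 0.76 = 0.0608
  newsletter: 0.19 × 0.29 = 0.0551
  generic spam: 0.22 × 0.33 = 0.0726
  advance-fee fraud: 0.27 × 0.89 = 0.2403
Marginal likelihood of the evidence = 0.5896.
P(transactional receipt | evidence) = 0.1608 / 0.5896 ≈ 0.273
P(survey request | evidence) = 0.0608 / 0.5896 ≈ 0.103
P(newsletter | evidence) = 0.0551 / 0.5896 ≈ 0.093
P(generic spam | evidence) = 0.0726 / 0.5896 ≈ 0.123
P(advance-fee fraud | evidence) = 0.2403 / 0.5896 ≈ 0.408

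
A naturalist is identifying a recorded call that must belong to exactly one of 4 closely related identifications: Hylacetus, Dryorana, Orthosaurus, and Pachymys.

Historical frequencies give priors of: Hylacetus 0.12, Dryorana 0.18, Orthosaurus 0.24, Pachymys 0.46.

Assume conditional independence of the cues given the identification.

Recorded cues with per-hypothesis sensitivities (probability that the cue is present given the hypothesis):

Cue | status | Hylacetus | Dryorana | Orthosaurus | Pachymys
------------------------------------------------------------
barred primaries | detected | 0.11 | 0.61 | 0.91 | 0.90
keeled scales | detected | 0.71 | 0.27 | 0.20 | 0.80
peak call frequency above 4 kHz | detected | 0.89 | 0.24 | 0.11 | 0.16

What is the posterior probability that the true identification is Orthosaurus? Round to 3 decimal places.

0.066

For each hypothesis, the unnormalized posterior weight is prior × product of the cue likelihoods:
  Hylacetus: 0.12 × 0.11 × 0.71 × 0.89 = 0.0083411
  Dryorana: 0.18 × 0.61 × 0.27 × 0.24 = 0.007115
  Orthosaurus: 0.24 × 0.91 × 0.20 × 0.11 = 0.0048048
  Pachymys: 0.46 × 0.90 × 0.80 × 0.16 = 0.052992
Marginal likelihood of the evidence = 0.073253.
P(Orthosaurus | evidence) = 0.0048048 / 0.073253 ≈ 0.066.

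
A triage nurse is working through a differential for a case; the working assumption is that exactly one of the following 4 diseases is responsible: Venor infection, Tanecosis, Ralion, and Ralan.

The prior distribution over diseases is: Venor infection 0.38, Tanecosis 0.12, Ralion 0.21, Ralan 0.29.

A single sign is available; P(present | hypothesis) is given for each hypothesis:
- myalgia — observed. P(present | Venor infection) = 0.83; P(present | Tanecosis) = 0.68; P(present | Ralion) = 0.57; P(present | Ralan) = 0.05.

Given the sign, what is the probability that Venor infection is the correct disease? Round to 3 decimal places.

By Bayes' rule, the unnormalized weight for each hypothesis is prior × likelihood:
  Venor infection: 0.38 × 0.83 = 0.3154
  Tanecosis: 0.12 × 0.68 = 0.0816
  Ralion: 0.21 × 0.57 = 0.1197
  Ralan: 0.29 × 0.05 = 0.0145
The unnormalized weights sum to 0.5312.
P(Venor infection | evidence) = 0.3154 / 0.5312 ≈ 0.594.

0.594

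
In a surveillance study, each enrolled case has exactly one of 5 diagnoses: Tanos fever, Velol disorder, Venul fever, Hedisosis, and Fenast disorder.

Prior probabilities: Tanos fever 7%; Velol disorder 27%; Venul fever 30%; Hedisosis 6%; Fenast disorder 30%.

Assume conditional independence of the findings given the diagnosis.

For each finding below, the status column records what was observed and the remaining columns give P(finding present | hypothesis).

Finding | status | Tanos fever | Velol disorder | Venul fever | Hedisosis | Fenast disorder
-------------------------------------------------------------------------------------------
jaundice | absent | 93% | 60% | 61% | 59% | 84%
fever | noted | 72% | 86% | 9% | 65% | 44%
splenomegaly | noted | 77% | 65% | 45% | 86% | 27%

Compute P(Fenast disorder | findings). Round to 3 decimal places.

By Bayes' rule with conditional independence, the unnormalized weight for each hypothesis is prior × ∏ likelihoods (using 1 − P(present | H) for each absent finding):
  Tanos fever: 0.07 × (1 − 0.93) × 0.72 × 0.77 = 0.0027166
  Velol disorder: 0.27 × (1 − 0.60) × 0.86 × 0.65 = 0.060372
  Venul fever: 0.30 × (1 − 0.61) × 0.09 × 0.45 = 0.0047385
  Hedisosis: 0.06 × (1 − 0.59) × 0.65 × 0.86 = 0.013751
  Fenast disorder: 0.30 × (1 − 0.84) × 0.44 × 0.27 = 0.0057024
Marginal likelihood of the evidence = 0.087281.
P(Fenast disorder | evidence) = 0.0057024 / 0.087281 ≈ 0.065.

0.065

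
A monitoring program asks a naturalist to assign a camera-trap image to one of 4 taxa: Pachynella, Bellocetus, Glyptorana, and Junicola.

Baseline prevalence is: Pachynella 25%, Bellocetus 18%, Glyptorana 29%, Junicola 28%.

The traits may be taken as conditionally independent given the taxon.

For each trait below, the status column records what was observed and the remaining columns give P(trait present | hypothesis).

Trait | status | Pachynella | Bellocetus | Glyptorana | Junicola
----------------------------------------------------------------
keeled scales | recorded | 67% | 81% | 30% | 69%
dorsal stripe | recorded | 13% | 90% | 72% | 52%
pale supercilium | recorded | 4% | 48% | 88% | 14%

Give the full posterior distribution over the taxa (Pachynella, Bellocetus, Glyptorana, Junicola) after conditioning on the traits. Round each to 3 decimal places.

0.007, 0.473, 0.414, 0.106

By Bayes' rule with conditional independence, the unnormalized weight for each hypothesis is prior × ∏ likelihoods:
  Pachynella: 0.25 × 0.67 × 0.13 × 0.04 = 0.000871
  Bellocetus: 0.18 × 0.81 × 0.90 × 0.48 = 0.062986
  Glyptorana: 0.29 × 0.30 × 0.72 × 0.88 = 0.055123
  Junicola: 0.28 × 0.69 × 0.52 × 0.14 = 0.014065
Marginal likelihood of the evidence = 0.13304.
P(Pachynella | evidence) = 0.000871 / 0.13304 ≈ 0.007
P(Bellocetus | evidence) = 0.062986 / 0.13304 ≈ 0.473
P(Glyptorana | evidence) = 0.055123 / 0.13304 ≈ 0.414
P(Junicola | evidence) = 0.014065 / 0.13304 ≈ 0.106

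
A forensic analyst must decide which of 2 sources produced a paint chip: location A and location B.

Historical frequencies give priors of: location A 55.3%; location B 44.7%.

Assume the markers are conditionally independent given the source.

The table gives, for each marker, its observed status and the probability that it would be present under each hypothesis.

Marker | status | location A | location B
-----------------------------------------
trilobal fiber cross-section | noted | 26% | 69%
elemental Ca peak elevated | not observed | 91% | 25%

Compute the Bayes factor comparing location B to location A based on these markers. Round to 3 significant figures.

Joint likelihood of the marker pattern under each hypothesis (using 1 − P(present | H) for each absent marker):
  location B: 0.69 × (1 − 0.25) = 0.5175
  location A: 0.26 × (1 − 0.91) = 0.0234
Bayes factor = 0.5175 / 0.0234 ≈ 22.1

22.1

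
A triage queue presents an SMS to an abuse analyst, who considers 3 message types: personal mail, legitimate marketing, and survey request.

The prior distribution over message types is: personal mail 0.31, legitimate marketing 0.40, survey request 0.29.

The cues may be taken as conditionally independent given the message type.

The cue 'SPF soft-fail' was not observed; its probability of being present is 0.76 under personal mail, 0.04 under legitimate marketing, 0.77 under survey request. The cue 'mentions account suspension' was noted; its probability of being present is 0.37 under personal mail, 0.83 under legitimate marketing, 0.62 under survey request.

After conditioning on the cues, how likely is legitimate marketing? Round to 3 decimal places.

For each hypothesis, the unnormalized posterior weight is prior × product of the cue likelihoods (using 1 − P(present | H) for each absent cue):
  personal mail: 0.31 × (1 − 0.76) × 0.37 = 0.027528
  legitimate marketing: 0.40 × (1 − 0.04) × 0.83 = 0.31872
  survey request: 0.29 × (1 − 0.77) × 0.62 = 0.041354
Marginal likelihood of the evidence = 0.3876.
P(legitimate marketing | evidence) = 0.31872 / 0.3876 ≈ 0.822.

0.822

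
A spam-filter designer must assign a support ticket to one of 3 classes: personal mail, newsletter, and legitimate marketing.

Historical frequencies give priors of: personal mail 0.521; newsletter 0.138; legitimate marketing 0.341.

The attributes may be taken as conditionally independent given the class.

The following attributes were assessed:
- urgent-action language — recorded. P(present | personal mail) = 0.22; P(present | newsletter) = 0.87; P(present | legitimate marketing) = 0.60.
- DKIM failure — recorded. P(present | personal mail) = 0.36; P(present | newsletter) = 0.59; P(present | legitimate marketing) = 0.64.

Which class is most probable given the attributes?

legitimate marketing

Multiply each prior by the joint likelihood of the attribute pattern:
  personal mail: 0.521 × 0.22 × 0.36 = 0.041263
  newsletter: 0.138 × 0.87 × 0.59 = 0.070835
  legitimate marketing: 0.341 × 0.60 × 0.64 = 0.13094
Normalizing constant Z = 0.041263 + 0.070835 + 0.13094 = 0.24304.
P(personal mail | evidence) ≈ 0.041263 / 0.24304 ≈ 0.170
P(newsletter | evidence) ≈ 0.070835 / 0.24304 ≈ 0.291
P(legitimate marketing | evidence) ≈ 0.13094 / 0.24304 ≈ 0.539
The largest is 0.539, so legitimate marketing is most probable.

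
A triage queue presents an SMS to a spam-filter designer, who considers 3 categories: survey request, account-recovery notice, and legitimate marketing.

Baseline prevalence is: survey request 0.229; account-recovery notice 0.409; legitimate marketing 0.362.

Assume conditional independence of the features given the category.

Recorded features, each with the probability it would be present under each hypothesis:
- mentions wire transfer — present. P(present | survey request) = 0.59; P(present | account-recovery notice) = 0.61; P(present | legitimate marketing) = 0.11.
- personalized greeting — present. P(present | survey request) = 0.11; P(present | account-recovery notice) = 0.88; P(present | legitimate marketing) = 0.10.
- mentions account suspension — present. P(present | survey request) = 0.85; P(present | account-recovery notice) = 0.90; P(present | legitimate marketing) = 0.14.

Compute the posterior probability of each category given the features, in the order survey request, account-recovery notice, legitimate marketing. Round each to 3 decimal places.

Multiply each prior by the joint likelihood of the feature pattern:
  survey request: 0.229 × 0.59 × 0.11 × 0.85 = 0.012633
  account-recovery notice: 0.409 × 0.61 × 0.88 × 0.90 = 0.1976
  legitimate marketing: 0.362 × 0.11 × 0.10 × 0.14 = 0.00055748
Normalizing constant Z = 0.012633 + 0.1976 + 0.00055748 = 0.21079.
P(survey request | evidence) = 0.012633 / 0.21079 ≈ 0.060
P(account-recovery notice | evidence) = 0.1976 / 0.21079 ≈ 0.937
P(legitimate marketing | evidence) = 0.00055748 / 0.21079 ≈ 0.003

0.060, 0.937, 0.003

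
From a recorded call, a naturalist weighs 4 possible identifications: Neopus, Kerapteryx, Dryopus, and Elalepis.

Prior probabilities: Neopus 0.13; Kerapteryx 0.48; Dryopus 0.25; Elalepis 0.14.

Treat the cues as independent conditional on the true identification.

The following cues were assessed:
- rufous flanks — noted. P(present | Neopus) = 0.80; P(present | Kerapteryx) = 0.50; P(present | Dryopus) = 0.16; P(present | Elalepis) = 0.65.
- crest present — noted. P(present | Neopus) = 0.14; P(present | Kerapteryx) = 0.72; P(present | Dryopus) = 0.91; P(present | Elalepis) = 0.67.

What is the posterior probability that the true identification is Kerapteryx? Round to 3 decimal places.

0.607

For each hypothesis, the unnormalized posterior weight is prior × product of the cue likelihoods:
  Neopus: 0.13 × 0.80 × 0.14 = 0.01456
  Kerapteryx: 0.48 × 0.50 × 0.72 = 0.1728
  Dryopus: 0.25 × 0.16 × 0.91 = 0.0364
  Elalepis: 0.14 × 0.65 × 0.67 = 0.06097
Normalizing constant Z = 0.01456 + 0.1728 + 0.0364 + 0.06097 = 0.28473.
P(Kerapteryx | evidence) = 0.1728 / 0.28473 ≈ 0.607.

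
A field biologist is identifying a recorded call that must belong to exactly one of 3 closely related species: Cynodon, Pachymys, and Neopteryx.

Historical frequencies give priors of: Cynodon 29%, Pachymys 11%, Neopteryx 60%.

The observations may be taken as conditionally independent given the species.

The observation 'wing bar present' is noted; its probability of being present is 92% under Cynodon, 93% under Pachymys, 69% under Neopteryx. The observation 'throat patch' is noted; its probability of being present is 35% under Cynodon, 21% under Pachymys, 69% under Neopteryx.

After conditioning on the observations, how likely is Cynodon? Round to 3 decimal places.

By Bayes' rule with conditional independence, the unnormalized weight for each hypothesis is prior × ∏ likelihoods:
  Cynodon: 0.29 × 0.92 × 0.35 = 0.09338
  Pachymys: 0.11 × 0.93 × 0.21 = 0.021483
  Neopteryx: 0.60 × 0.69 × 0.69 = 0.28566
Marginal likelihood of the evidence = 0.40052.
P(Cynodon | evidence) = 0.09338 / 0.40052 ≈ 0.233.

0.233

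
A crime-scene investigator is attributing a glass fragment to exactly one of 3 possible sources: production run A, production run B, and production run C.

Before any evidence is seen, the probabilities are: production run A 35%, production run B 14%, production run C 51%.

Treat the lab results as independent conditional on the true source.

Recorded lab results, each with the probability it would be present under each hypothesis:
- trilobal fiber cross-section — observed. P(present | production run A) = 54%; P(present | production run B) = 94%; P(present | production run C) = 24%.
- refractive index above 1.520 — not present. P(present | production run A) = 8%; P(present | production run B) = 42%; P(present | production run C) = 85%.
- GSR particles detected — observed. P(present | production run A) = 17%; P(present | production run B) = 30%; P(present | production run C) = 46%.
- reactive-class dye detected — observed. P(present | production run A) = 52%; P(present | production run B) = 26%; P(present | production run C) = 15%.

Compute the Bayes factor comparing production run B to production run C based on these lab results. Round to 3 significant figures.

Take the product of per-lab result likelihoods under each hypothesis (using 1 − P(present | H) for each absent lab result), then divide.
  production run B: 0.94 × (1 − 0.42) × 0.30 × 0.26 = 0.042526
  production run C: 0.24 × (1 − 0.85) × 0.46 × 0.15 = 0.002484
Bayes factor = 0.042526 / 0.002484 ≈ 17.1

17.1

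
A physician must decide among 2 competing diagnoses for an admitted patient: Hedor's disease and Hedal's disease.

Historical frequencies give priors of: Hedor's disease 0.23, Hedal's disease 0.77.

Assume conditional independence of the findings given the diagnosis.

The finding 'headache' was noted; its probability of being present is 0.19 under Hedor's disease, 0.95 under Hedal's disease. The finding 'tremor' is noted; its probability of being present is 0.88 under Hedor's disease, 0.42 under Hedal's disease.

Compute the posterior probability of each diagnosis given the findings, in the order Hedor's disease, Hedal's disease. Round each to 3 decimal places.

0.111, 0.889

Multiply each prior by the joint likelihood of the evidence pattern:
  Hedor's disease: 0.23 × 0.19 × 0.88 = 0.038456
  Hedal's disease: 0.77 × 0.95 × 0.42 = 0.30723
Normalizing constant Z = 0.038456 + 0.30723 = 0.34569.
P(Hedor's disease | evidence) = 0.038456 / 0.34569 ≈ 0.111
P(Hedal's disease | evidence) = 0.30723 / 0.34569 ≈ 0.889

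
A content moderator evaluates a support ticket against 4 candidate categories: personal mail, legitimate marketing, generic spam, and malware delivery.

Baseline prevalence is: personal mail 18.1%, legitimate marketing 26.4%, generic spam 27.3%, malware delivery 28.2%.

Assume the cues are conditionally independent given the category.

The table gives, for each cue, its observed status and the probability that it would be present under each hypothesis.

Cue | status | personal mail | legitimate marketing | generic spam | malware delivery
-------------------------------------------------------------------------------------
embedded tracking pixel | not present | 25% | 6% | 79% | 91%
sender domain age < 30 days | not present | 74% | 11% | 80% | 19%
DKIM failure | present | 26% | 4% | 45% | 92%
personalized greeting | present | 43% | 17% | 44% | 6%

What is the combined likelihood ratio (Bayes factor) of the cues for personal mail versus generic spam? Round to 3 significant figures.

2.62

Take the product of per-cue likelihoods under each hypothesis (using 1 − P(present | H) for each absent cue), then divide.
  personal mail: (1 − 0.25) × (1 − 0.74) × 0.26 × 0.43 = 0.021801
  generic spam: (1 − 0.79) × (1 − 0.80) × 0.45 × 0.44 = 0.008316
Bayes factor = 0.021801 / 0.008316 ≈ 2.62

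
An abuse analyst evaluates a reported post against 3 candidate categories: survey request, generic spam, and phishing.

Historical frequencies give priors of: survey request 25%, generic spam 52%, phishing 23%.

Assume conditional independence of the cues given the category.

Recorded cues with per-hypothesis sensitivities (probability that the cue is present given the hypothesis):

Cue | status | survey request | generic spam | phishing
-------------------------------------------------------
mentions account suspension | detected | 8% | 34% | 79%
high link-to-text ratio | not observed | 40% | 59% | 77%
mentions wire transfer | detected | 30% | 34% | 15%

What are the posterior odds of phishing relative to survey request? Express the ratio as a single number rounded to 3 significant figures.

Unnormalized posterior weight (prior times the cue likelihoods) for each of the two hypotheses (using 1 − P(present | H) for each absent cue):
  phishing: 0.23 × 0.79 × (1 − 0.77) × 0.15 = 0.0062686
  survey request: 0.25 × 0.08 × (1 − 0.40) × 0.30 = 0.0036
Posterior odds = 0.0062686 / 0.0036 ≈ 1.74.

1.74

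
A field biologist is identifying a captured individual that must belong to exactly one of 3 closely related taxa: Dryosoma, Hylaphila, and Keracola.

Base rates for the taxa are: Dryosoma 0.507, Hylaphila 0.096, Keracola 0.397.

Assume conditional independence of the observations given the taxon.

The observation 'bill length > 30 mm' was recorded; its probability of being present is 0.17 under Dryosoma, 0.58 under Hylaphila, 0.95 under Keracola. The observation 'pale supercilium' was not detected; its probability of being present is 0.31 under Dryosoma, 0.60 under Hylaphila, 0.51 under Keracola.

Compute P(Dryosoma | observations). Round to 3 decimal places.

For each hypothesis, the unnormalized posterior weight is prior × product of the observation likelihoods (using 1 − P(present | H) for each absent observation):
  Dryosoma: 0.507 × 0.17 × (1 − 0.31) = 0.059471
  Hylaphila: 0.096 × 0.58 × (1 − 0.60) = 0.022272
  Keracola: 0.397 × 0.95 × (1 − 0.51) = 0.1848
Normalizing constant Z = 0.059471 + 0.022272 + 0.1848 = 0.26655.
P(Dryosoma | evidence) = 0.059471 / 0.26655 ≈ 0.223.

0.223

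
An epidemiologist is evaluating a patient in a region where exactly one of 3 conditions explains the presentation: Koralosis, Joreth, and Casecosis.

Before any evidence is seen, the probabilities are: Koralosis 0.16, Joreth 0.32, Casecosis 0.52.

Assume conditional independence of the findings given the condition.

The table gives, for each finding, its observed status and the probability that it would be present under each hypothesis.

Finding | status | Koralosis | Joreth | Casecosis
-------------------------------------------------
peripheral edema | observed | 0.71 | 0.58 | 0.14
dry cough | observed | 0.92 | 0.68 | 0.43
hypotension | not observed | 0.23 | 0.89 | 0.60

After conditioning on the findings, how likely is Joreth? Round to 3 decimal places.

Multiply each prior by the joint likelihood of the evidence pattern (using 1 − P(present | H) for each absent finding):
  Koralosis: 0.16 × 0.71 × 0.92 × (1 − 0.23) = 0.080474
  Joreth: 0.32 × 0.58 × 0.68 × (1 − 0.89) = 0.013883
  Casecosis: 0.52 × 0.14 × 0.43 × (1 − 0.60) = 0.012522
Marginal likelihood of the evidence = 0.10688.
P(Joreth | evidence) = 0.013883 / 0.10688 ≈ 0.130.

0.130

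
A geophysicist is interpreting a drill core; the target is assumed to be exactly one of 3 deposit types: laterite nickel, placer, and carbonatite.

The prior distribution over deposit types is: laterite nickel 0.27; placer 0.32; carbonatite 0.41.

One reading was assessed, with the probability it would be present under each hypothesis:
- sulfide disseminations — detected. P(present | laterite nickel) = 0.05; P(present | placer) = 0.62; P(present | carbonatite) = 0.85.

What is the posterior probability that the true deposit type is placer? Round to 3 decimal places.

By Bayes' rule, the unnormalized weight for each hypothesis is prior × likelihood:
  laterite nickel: 0.27 × 0.05 = 0.0135
  placer: 0.32 × 0.62 = 0.1984
  carbonatite: 0.41 × 0.85 = 0.3485
Marginal likelihood of the evidence = 0.5604.
P(placer | evidence) = 0.1984 / 0.5604 ≈ 0.354.

0.354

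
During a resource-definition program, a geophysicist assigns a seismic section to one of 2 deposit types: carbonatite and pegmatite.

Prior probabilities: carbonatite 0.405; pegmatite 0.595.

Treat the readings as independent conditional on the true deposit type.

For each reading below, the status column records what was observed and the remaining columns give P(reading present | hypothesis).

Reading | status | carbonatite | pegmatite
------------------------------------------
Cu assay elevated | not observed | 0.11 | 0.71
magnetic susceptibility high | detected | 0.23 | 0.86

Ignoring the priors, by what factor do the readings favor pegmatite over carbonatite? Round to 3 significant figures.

The Bayes factor is the ratio of the joint likelihoods of the reading pattern under the two hypotheses (using 1 − P(present | H) for each absent reading).
  pegmatite: (1 − 0.71) × 0.86 = 0.2494
  carbonatite: (1 − 0.11) × 0.23 = 0.2047
Bayes factor = 0.2494 / 0.2047 ≈ 1.22

1.22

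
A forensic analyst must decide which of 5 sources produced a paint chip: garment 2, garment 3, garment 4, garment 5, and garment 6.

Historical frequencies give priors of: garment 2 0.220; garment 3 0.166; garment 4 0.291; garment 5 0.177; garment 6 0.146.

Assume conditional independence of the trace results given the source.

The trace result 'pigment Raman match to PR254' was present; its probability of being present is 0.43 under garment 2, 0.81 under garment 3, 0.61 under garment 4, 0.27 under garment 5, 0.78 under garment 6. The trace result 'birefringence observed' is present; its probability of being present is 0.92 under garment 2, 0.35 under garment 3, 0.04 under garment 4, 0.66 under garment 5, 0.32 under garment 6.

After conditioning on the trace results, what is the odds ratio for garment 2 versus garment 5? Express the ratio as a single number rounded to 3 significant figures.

Unnormalized posterior weight (prior times the trace result likelihoods) for each of the two hypotheses:
  garment 2: 0.220 × 0.43 × 0.92 = 0.087032
  garment 5: 0.177 × 0.27 × 0.66 = 0.031541
Odds(garment 2 : garment 5) = 0.087032 / 0.031541 ≈ 2.76.

2.76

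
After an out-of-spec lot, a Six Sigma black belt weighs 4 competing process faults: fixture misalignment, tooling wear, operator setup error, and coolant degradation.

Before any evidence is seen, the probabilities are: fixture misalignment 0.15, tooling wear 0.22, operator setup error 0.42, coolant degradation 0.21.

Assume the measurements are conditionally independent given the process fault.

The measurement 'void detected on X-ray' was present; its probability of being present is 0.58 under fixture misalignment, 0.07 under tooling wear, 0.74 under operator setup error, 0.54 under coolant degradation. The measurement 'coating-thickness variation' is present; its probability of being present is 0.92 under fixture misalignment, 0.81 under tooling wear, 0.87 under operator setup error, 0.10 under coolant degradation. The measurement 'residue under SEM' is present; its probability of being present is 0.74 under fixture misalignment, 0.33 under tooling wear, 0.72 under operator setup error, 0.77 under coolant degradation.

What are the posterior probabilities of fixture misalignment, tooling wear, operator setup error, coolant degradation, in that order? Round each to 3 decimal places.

Multiply each prior by the joint likelihood of the measurement pattern:
  fixture misalignment: 0.15 × 0.58 × 0.92 × 0.74 = 0.05923
  tooling wear: 0.22 × 0.07 × 0.81 × 0.33 = 0.0041164
  operator setup error: 0.42 × 0.74 × 0.87 × 0.72 = 0.19469
  coolant degradation: 0.21 × 0.54 × 0.10 × 0.77 = 0.0087318
Normalizing constant Z = 0.05923 + 0.0041164 + 0.19469 + 0.0087318 = 0.26676.
P(fixture misalignment | evidence) = 0.05923 / 0.26676 ≈ 0.222
P(tooling wear | evidence) = 0.0041164 / 0.26676 ≈ 0.015
P(operator setup error | evidence) = 0.19469 / 0.26676 ≈ 0.730
P(coolant degradation | evidence) = 0.0087318 / 0.26676 ≈ 0.033

0.222, 0.015, 0.730, 0.033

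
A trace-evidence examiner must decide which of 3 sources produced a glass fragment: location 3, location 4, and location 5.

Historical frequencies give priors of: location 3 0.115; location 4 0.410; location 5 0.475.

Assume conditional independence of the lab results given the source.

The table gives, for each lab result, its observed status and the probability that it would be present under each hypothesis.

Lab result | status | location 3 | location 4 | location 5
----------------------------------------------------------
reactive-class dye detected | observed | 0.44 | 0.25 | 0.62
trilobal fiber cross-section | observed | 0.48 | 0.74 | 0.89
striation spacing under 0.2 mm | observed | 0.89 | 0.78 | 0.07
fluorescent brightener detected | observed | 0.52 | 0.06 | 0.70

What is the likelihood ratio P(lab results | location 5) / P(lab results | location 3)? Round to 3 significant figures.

Take the product of per-lab result likelihoods under each hypothesis, then divide.
  location 5: 0.62 × 0.89 × 0.07 × 0.70 = 0.027038
  location 3: 0.44 × 0.48 × 0.89 × 0.52 = 0.097743
Bayes factor = 0.027038 / 0.097743 ≈ 0.277

0.277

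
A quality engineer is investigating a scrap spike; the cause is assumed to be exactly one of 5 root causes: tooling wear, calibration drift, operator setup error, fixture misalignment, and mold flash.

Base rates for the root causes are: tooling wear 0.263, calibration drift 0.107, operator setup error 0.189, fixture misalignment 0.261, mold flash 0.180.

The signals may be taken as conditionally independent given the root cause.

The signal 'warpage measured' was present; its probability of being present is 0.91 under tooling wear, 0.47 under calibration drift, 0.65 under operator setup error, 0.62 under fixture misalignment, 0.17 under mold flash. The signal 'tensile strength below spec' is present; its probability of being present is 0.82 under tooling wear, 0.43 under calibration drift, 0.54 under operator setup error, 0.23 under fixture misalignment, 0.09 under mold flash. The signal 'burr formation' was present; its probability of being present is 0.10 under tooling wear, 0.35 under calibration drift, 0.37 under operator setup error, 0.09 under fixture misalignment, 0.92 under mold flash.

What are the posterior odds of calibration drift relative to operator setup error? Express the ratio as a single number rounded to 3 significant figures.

0.308

Posterior odds equal prior odds times the likelihood ratio; only the two competing hypotheses matter.
  calibration drift: 0.107 × 0.47 × 0.43 × 0.35 = 0.0075686
  operator setup error: 0.189 × 0.65 × 0.54 × 0.37 = 0.024545
Posterior odds = 0.0075686 / 0.024545 ≈ 0.308.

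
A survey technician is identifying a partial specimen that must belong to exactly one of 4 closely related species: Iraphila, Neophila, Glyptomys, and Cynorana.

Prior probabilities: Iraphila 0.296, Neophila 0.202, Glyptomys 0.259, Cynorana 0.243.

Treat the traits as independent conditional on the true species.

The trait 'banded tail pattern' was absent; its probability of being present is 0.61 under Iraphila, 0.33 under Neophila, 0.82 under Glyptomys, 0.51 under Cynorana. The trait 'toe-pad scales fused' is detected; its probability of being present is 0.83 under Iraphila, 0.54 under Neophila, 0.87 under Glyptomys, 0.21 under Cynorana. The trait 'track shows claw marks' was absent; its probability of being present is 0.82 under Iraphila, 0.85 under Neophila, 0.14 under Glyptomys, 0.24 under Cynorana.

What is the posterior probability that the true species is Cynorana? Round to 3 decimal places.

By Bayes' rule with conditional independence, the unnormalized weight for each hypothesis is prior × ∏ likelihoods (using 1 − P(present | H) for each absent trait):
  Iraphila: 0.296 × (1 − 0.61) × 0.83 × (1 − 0.82) = 0.017247
  Neophila: 0.202 × (1 − 0.33) × 0.54 × (1 − 0.85) = 0.010963
  Glyptomys: 0.259 × (1 − 0.82) × 0.87 × (1 − 0.14) = 0.034881
  Cynorana: 0.243 × (1 − 0.51) × 0.21 × (1 − 0.24) = 0.019004
The unnormalized weights sum to 0.082094.
P(Cynorana | evidence) = 0.019004 / 0.082094 ≈ 0.231.

0.231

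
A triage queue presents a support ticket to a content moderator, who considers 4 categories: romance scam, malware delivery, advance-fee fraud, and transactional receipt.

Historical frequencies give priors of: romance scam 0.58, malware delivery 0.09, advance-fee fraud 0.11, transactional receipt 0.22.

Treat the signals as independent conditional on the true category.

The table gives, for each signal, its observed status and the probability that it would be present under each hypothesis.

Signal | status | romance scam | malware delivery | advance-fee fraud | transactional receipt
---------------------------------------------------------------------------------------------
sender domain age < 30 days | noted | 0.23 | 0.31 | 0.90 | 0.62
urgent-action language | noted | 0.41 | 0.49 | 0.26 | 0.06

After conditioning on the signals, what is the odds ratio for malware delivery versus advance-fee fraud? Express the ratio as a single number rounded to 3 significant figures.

Posterior odds equal prior odds times the likelihood ratio; only the two competing hypotheses matter.
  malware delivery: 0.09 × 0.31 × 0.49 = 0.013671
  advance-fee fraud: 0.11 × 0.90 × 0.26 = 0.02574
Odds(malware delivery : advance-fee fraud) = 0.013671 / 0.02574 ≈ 0.531.

0.531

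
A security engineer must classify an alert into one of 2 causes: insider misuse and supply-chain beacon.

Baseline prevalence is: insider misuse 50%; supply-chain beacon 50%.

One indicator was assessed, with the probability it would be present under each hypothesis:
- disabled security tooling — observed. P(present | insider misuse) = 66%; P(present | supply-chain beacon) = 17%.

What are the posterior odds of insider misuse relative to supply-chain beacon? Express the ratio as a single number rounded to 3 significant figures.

3.88

Unnormalized posterior weight (prior times the indicator likelihood) for each of the two hypotheses:
  insider misuse: 0.50 × 0.66 = 0.33
  supply-chain beacon: 0.50 × 0.17 = 0.085
Posterior odds = 0.33 / 0.085 ≈ 3.88.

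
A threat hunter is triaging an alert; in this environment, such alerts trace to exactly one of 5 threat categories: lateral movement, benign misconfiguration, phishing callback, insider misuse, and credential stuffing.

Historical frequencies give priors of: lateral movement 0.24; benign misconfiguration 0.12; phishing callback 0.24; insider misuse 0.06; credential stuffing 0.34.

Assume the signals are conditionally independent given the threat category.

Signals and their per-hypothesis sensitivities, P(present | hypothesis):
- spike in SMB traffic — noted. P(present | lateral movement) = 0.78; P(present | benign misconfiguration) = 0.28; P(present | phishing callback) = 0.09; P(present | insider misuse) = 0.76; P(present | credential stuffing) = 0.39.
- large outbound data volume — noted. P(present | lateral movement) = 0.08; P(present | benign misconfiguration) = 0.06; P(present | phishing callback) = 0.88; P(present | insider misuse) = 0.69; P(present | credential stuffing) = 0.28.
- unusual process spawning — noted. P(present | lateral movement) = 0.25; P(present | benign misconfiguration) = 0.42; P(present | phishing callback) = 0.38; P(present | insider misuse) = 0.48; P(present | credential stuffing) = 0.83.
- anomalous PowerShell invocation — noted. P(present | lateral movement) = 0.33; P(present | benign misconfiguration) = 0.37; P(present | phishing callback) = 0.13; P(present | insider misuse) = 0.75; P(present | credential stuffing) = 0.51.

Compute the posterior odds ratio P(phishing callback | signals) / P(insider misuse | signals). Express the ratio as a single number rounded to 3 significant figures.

0.0829

Unnormalized posterior weight (prior times the signal likelihoods) for each of the two hypotheses:
  phishing callback: 0.24 × 0.09 × 0.88 × 0.38 × 0.13 = 0.000939
  insider misuse: 0.06 × 0.76 × 0.69 × 0.48 × 0.75 = 0.011327
Odds(phishing callback : insider misuse) = 0.000939 / 0.011327 ≈ 0.0829.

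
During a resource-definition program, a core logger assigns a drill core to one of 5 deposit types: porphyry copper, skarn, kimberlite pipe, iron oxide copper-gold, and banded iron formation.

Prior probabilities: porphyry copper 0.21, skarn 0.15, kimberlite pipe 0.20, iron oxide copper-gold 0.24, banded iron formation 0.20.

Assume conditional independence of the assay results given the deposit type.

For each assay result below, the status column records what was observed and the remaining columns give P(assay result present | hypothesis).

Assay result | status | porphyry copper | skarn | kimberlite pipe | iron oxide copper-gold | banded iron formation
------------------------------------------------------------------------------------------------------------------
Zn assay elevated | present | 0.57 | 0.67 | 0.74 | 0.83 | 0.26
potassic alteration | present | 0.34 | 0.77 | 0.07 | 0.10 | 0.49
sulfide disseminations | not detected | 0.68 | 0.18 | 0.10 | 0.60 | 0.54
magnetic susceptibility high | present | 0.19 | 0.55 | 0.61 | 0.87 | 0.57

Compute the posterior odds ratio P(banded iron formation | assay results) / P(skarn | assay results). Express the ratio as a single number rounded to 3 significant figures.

The normalizing constant cancels in an odds ratio, so compute prior × likelihood for the two hypotheses only (using 1 − P(present | H) for each absent assay result):
  banded iron formation: 0.20 × 0.26 × 0.49 × (1 − 0.54) × 0.57 = 0.0066809
  skarn: 0.15 × 0.67 × 0.77 × (1 − 0.18) × 0.55 = 0.034901
Posterior odds = 0.0066809 / 0.034901 ≈ 0.191.

0.191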